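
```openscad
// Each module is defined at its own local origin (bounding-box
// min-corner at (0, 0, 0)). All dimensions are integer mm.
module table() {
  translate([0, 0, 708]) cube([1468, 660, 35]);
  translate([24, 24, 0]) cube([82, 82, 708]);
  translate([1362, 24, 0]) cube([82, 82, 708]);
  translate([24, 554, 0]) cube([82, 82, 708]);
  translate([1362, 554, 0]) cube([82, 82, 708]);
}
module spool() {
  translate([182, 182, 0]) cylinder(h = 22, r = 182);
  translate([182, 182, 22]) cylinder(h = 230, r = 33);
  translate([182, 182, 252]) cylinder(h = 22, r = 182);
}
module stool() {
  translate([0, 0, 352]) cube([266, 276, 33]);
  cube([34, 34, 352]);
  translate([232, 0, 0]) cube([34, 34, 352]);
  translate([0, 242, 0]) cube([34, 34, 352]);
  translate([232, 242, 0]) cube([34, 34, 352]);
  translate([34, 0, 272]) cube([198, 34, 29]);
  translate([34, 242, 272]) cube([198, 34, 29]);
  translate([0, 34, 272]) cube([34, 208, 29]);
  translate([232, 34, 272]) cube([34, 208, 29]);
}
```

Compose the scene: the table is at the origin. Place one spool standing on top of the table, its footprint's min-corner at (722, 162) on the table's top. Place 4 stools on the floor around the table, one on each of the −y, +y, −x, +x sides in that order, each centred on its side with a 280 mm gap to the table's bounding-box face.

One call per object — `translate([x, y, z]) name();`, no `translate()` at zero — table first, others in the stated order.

table();
translate([722, 162, 743]) spool();
translate([601, -556, 0]) stool();
translate([601, 940, 0]) stool();
translate([-546, 192, 0]) stool();
translate([1748, 192, 0]) stool();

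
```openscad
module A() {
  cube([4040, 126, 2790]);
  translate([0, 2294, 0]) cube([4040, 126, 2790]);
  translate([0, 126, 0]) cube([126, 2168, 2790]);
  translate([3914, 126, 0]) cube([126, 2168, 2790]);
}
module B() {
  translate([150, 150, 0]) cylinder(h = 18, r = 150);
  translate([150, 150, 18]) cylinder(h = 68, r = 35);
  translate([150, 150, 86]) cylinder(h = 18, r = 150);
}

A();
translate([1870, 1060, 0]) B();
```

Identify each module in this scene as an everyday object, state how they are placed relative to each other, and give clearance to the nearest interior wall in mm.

Clearances: x = 1744, y = 934; minimum 934 mm.

A is a house frame. B is a spool. The spool sits inside the house frame, centred. The clearance to the nearest interior wall is 934 mm.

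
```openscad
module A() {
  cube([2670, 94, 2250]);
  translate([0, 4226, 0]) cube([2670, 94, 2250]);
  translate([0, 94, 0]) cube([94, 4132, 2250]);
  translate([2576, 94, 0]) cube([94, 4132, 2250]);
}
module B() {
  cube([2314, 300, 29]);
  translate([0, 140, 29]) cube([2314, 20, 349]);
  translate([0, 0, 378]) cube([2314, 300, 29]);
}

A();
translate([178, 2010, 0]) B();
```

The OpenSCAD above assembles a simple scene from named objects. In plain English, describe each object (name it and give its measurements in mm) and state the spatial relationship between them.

A is the wall frame of a small rectangular building: four walls, each 2250 mm tall and 94 mm thick, enclosing a footprint 2670 mm (x) by 4320 mm (y) outside-to-outside, with no floor or roof. The front and back walls (the −y and +y sides) span the full width; the two side walls fit between them.

B is an I-beam lying along x, 2314 mm long. Overall section height 407 mm. Two flanges 300 mm wide (y) and 29 mm thick, one on the floor and one at the top; a web 20 mm thick runs between them, centred on the flange width.

The I-beam sits inside the house frame, centred.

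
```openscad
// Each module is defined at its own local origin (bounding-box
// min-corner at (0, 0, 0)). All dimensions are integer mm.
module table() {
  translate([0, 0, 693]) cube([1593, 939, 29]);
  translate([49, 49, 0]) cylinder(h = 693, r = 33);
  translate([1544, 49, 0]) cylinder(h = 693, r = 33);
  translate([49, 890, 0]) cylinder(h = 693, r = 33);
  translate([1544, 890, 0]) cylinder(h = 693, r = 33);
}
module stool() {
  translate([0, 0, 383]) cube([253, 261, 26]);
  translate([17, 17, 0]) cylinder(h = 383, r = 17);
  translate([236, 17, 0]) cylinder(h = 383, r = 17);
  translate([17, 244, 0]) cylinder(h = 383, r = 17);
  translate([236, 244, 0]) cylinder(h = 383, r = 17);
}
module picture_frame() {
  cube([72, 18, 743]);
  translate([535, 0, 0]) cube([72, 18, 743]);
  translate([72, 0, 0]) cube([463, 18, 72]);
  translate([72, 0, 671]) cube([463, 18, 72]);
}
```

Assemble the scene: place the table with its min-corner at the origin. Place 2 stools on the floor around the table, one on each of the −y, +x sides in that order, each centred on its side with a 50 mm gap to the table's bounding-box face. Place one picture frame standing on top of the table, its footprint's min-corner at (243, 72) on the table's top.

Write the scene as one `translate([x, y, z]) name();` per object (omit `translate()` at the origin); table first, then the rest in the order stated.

table();
translate([670, -311, 0]) stool();
translate([1643, 339, 0]) stool();
translate([243, 72, 722]) picture_frame();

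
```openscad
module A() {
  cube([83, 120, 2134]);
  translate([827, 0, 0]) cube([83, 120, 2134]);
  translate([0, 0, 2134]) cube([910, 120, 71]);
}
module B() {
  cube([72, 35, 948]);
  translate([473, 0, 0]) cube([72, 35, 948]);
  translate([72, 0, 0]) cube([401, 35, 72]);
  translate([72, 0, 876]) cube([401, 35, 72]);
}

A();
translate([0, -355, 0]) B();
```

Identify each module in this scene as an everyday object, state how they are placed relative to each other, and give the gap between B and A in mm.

A is a door frame. B is a picture frame. The picture frame is on the floor beside the door frame on its −y side. The gap between the picture frame and the door frame is 320 mm.

The picture frame's nearest face is 320 mm from the door frame's −y face.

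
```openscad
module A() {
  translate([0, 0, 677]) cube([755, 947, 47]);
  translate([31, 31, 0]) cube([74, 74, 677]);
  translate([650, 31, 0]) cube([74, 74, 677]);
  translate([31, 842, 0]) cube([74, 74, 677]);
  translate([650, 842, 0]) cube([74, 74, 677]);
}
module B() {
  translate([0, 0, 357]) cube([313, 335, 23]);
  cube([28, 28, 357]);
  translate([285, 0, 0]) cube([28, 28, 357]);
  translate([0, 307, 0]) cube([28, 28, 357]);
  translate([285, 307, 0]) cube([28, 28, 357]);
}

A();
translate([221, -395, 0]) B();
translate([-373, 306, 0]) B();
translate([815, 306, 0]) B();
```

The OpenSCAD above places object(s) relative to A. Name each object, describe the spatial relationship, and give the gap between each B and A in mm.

Each stool's nearest face is 60 mm from the table's bounding box.

A is a table. B is a stool. Three stools sit around the table at the −y, −x, +x sides. The gap between each stool and the table is 60 mm.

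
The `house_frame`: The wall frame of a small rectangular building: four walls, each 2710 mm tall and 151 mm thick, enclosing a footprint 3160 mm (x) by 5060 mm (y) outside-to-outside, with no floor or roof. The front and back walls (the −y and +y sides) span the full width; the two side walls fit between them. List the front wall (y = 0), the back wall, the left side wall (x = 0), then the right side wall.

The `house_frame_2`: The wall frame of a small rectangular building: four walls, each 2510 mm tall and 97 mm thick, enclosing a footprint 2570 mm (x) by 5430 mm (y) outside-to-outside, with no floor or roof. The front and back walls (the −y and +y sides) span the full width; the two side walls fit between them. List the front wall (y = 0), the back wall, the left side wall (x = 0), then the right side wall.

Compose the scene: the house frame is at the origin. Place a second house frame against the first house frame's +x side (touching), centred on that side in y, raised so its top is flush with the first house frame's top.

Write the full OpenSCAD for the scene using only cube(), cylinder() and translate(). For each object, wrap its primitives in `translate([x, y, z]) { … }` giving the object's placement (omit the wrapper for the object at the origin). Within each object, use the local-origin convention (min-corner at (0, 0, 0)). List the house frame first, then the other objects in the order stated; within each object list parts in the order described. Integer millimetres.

cube([3160, 151, 2710]);
translate([0, 4909, 0]) cube([3160, 151, 2710]);
translate([0, 151, 0]) cube([151, 4758, 2710]);
translate([3009, 151, 0]) cube([151, 4758, 2710]);
translate([3160, -185, 200]) {
  cube([2570, 97, 2510]);
  translate([0, 5333, 0]) cube([2570, 97, 2510]);
  translate([0, 97, 0]) cube([97, 5236, 2510]);
  translate([2473, 97, 0]) cube([97, 5236, 2510]);
}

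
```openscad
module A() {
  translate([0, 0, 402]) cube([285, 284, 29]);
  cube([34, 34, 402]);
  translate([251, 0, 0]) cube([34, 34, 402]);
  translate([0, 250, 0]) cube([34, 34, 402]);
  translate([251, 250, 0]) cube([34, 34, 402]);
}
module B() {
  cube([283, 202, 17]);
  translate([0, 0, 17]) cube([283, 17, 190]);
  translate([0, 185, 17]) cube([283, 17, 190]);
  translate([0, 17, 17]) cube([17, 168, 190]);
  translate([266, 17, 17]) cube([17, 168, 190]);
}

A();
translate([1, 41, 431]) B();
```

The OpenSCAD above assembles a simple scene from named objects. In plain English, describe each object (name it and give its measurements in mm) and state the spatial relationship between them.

A is a four-legged stool. The seat is a 285×284×29 mm slab whose top surface is at z = 431 mm; four square legs, each 34×34 mm in cross-section, run from the floor (z = 0) to the underside of the seat, each flush with a corner of the seat.

B is an open-topped rectangular box: outside dimensions 283×202×207 mm, with a uniform wall and base thickness of 17 mm. The base is a full 283×202 slab on the floor; four walls sit on top of the base. The front and back walls (the −y and +y sides) span the full width; the two side walls fit between them.

The open box is on top of the stool, centred.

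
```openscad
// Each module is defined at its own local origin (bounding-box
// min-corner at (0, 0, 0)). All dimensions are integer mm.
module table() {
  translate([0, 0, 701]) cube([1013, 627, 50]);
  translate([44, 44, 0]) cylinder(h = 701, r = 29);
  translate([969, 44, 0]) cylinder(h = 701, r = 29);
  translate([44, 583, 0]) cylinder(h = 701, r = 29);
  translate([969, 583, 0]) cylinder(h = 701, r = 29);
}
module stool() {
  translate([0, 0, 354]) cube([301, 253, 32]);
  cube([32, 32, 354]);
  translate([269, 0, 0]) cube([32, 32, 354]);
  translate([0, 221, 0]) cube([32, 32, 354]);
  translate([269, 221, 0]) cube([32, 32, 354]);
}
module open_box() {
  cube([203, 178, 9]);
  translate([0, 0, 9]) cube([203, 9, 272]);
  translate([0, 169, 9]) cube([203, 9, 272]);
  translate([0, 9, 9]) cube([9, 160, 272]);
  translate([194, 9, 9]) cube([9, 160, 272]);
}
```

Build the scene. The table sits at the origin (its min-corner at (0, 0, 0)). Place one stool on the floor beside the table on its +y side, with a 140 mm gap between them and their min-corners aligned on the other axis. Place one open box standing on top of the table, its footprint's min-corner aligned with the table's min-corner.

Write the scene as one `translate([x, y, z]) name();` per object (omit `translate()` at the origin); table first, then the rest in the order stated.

table();
translate([0, 767, 0]) stool();
translate([0, 0, 751]) open_box();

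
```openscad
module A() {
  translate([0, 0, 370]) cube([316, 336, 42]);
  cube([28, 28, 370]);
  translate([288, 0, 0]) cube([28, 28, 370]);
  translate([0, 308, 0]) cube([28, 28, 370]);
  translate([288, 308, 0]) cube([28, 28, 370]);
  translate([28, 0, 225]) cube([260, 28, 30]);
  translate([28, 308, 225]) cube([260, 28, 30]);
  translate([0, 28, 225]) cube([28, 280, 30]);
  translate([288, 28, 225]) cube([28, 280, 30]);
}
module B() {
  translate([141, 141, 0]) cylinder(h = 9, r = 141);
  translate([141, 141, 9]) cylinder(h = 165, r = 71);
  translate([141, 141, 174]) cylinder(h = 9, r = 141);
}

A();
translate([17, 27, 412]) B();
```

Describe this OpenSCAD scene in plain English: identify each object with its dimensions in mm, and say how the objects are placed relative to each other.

A is a four-legged stool. The seat is 316×336 mm, 42 mm thick, top at z = 412 mm. It stands on four square legs, each 28×28 mm in cross-section, from z = 0 to the seat underside, each flush with a corner of the seat. Four stretchers, 28 mm wide and 30 mm tall, connect adjacent legs with their undersides at z = 225 mm, each running between the inner faces of the legs it joins and aligned with the legs' outer faces on the other axis.

B is a spool: two coaxial disc flanges of radius 141 mm and thickness 9 mm, joined by a core cylinder of radius 71 mm and height 165 mm. The lower flange rests on z = 0 and the three cylinders share a vertical axis.

The spool is on top of the stool, centred.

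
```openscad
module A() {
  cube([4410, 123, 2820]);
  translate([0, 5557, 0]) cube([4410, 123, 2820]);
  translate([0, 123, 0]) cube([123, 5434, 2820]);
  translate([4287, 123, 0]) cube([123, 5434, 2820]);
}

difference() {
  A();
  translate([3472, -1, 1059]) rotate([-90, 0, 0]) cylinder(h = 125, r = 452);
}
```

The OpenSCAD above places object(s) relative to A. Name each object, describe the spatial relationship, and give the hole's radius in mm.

A is a house frame. The house frame has a circular hole through its front wall. The hole's radius is 452 mm.

The subtracted cylinder has r = 452 mm.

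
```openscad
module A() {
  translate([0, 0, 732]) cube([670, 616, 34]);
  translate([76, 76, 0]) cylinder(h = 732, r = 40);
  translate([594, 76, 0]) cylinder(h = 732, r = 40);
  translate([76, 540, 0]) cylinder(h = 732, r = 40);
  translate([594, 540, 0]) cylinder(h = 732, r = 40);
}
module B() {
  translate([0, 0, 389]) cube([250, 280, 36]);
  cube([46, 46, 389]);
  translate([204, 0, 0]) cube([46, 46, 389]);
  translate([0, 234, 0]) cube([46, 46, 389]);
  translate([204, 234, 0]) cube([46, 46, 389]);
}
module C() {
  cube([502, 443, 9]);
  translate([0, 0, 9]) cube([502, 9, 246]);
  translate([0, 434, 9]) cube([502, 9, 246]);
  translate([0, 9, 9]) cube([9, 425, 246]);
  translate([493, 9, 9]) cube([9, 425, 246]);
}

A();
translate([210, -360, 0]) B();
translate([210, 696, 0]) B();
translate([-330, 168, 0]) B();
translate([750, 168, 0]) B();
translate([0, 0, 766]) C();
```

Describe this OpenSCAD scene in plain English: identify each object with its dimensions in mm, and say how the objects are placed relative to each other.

A is a table with a 670×616 mm rectangular top, 34 mm thick, top surface at z = 766 mm, supported by four round legs of 80 mm diameter, each leg's bounding box inset 36 mm from the nearest pair of top edges, running from the floor.

B is a simple wooden stool: a rectangular seat 250 mm (x) by 280 mm (y), 36 mm thick, top face at z = 425 mm, on four square legs, each 46×46 mm in cross-section. The legs rest on z = 0, each flush with a corner of the seat.

C is an open-topped rectangular box: outside dimensions 502×443×255 mm, with a uniform wall and base thickness of 9 mm. The base is a full 502×443 slab on the floor; four walls sit on top of the base. The front and back walls (the −y and +y sides) span the full width; the two side walls fit between them.

Four stools sit around the table at the −y, +y, −x, +x sides. The open box is on top of the table.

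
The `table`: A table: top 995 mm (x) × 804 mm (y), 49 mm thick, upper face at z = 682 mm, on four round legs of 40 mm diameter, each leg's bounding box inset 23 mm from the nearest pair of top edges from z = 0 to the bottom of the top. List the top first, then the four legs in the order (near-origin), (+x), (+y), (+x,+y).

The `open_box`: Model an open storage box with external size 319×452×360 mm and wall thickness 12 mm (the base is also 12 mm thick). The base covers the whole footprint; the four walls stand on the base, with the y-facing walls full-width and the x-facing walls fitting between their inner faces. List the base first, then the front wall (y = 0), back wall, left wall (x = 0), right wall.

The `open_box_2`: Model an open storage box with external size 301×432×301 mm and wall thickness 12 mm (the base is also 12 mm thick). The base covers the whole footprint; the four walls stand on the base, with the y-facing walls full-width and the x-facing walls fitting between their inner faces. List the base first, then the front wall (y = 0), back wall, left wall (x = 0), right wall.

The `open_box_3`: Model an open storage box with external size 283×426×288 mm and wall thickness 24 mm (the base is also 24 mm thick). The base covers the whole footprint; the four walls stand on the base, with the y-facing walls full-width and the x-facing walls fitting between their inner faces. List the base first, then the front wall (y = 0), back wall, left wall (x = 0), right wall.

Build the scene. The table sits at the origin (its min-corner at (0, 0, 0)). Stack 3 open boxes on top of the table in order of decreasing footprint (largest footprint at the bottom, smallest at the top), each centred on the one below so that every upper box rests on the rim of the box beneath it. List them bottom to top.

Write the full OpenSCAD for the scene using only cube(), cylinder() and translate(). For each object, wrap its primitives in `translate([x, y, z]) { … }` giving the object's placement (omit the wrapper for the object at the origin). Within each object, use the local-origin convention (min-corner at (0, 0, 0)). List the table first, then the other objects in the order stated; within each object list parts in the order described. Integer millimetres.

translate([0, 0, 633]) cube([995, 804, 49]);
translate([43, 43, 0]) cylinder(h = 633, r = 20);
translate([952, 43, 0]) cylinder(h = 633, r = 20);
translate([43, 761, 0]) cylinder(h = 633, r = 20);
translate([952, 761, 0]) cylinder(h = 633, r = 20);
translate([338, 176, 682]) {
  cube([319, 452, 12]);
  translate([0, 0, 12]) cube([319, 12, 348]);
  translate([0, 440, 12]) cube([319, 12, 348]);
  translate([0, 12, 12]) cube([12, 428, 348]);
  translate([307, 12, 12]) cube([12, 428, 348]);
}
translate([347, 186, 1042]) {
  cube([301, 432, 12]);
  translate([0, 0, 12]) cube([301, 12, 289]);
  translate([0, 420, 12]) cube([301, 12, 289]);
  translate([0, 12, 12]) cube([12, 408, 289]);
  translate([289, 12, 12]) cube([12, 408, 289]);
}
translate([356, 189, 1343]) {
  cube([283, 426, 24]);
  translate([0, 0, 24]) cube([283, 24, 264]);
  translate([0, 402, 24]) cube([283, 24, 264]);
  translate([0, 24, 24]) cube([24, 378, 264]);
  translate([259, 24, 24]) cube([24, 378, 264]);
}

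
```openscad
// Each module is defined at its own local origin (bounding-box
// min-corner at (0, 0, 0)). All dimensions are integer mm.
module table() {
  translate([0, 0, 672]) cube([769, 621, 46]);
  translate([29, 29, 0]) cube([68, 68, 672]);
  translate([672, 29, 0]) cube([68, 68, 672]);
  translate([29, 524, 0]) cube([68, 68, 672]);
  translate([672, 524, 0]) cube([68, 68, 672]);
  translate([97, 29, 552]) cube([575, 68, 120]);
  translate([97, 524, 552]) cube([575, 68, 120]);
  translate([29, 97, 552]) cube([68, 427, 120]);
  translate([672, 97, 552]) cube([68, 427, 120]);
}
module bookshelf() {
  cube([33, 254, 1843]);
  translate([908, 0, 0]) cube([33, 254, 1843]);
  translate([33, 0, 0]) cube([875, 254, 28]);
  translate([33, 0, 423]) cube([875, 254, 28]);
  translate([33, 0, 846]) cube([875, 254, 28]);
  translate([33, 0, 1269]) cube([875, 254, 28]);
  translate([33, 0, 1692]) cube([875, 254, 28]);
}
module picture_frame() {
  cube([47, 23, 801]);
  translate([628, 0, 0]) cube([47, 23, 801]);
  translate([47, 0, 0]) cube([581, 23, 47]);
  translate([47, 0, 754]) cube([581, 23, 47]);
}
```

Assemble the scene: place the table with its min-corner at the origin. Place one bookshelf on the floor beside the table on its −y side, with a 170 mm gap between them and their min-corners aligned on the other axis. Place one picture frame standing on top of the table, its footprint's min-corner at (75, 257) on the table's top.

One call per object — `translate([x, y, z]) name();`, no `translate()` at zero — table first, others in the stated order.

table();
translate([0, -424, 0]) bookshelf();
translate([75, 257, 718]) picture_frame();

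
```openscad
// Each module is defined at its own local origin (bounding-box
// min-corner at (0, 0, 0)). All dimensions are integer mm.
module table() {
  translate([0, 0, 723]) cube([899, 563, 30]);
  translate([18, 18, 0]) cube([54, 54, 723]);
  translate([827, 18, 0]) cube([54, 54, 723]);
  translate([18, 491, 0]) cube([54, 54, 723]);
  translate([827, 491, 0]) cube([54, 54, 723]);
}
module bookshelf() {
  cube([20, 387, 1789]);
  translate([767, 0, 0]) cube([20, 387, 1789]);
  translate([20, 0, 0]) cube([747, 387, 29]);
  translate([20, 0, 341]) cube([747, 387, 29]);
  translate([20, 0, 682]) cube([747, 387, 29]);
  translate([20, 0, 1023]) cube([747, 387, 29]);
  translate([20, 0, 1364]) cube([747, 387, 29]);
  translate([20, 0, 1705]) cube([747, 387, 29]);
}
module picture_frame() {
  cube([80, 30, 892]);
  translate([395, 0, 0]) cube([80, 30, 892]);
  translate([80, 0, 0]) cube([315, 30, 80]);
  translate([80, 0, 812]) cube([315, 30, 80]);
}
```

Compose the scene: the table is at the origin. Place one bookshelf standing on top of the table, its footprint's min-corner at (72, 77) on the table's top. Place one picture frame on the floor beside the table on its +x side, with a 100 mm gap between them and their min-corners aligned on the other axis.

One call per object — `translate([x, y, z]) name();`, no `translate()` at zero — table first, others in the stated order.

table();
translate([72, 77, 753]) bookshelf();
translate([999, 0, 0]) picture_frame();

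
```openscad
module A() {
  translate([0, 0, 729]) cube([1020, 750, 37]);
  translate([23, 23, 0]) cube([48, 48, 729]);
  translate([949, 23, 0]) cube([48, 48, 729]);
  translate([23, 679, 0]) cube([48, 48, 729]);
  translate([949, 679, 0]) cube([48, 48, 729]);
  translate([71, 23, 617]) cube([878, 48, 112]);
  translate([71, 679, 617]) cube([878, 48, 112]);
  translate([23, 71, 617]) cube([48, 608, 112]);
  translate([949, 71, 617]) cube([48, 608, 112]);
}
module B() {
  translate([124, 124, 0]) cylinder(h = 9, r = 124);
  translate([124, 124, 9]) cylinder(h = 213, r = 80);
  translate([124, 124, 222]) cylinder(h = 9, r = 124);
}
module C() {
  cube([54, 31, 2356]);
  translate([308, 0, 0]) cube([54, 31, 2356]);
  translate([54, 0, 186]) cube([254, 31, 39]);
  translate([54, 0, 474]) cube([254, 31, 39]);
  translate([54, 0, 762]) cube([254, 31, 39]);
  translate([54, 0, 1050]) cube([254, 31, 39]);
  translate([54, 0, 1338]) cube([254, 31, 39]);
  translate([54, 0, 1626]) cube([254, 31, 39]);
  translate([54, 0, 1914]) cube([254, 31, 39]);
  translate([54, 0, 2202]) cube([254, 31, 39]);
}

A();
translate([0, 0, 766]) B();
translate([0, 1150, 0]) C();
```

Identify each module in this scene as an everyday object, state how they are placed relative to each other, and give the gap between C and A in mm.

The ladder's nearest face is 400 mm from the table's +y face.

A is a table. B is a spool. C is a ladder. The spool is on top of the table. The ladder is on the floor beside the table on its +y side. The gap between the ladder and the table is 400 mm.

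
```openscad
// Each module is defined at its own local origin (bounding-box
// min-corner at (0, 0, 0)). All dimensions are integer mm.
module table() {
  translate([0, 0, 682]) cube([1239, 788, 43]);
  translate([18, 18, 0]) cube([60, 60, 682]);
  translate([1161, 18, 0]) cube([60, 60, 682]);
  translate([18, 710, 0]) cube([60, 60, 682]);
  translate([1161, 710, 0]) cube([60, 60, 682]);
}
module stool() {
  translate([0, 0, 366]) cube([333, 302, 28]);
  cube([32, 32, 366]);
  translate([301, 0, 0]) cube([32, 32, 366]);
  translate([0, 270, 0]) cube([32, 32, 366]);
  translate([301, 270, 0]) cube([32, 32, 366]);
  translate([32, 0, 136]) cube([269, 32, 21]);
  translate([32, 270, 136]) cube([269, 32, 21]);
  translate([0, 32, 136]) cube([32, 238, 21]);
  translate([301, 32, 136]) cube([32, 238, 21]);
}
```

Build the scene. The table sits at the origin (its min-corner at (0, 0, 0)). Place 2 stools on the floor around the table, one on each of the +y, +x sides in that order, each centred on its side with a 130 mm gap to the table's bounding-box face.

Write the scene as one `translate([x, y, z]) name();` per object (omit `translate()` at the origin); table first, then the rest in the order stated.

table();
translate([453, 918, 0]) stool();
translate([1369, 243, 0]) stool();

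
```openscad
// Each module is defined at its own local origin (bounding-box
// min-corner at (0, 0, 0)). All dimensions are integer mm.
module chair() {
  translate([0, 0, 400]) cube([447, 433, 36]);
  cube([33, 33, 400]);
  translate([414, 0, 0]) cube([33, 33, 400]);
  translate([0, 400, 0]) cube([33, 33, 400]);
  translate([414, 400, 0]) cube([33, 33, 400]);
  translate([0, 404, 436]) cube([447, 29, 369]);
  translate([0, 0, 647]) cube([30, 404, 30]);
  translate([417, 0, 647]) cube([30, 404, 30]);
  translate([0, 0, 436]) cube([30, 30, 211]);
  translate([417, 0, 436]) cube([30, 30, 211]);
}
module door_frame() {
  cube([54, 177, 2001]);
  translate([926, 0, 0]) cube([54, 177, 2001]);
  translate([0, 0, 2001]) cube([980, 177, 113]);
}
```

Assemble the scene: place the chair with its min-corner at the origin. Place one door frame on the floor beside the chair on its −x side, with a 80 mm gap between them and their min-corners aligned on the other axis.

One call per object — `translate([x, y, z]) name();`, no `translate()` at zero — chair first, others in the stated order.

chair();
translate([-1060, 0, 0]) door_frame();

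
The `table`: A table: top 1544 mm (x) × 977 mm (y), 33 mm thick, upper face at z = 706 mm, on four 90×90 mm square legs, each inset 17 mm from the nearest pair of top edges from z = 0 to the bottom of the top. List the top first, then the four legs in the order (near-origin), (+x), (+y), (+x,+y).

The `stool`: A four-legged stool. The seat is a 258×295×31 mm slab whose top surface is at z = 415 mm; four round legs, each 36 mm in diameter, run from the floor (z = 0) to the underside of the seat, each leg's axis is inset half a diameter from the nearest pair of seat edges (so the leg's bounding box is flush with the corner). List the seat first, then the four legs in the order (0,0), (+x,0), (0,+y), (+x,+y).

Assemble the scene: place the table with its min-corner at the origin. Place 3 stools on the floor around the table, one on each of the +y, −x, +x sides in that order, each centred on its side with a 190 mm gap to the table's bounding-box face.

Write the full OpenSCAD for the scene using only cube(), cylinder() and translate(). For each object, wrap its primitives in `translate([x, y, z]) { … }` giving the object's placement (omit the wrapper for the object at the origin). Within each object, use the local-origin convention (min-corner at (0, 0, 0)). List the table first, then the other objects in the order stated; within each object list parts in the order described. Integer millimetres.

translate([0, 0, 673]) cube([1544, 977, 33]);
translate([17, 17, 0]) cube([90, 90, 673]);
translate([1437, 17, 0]) cube([90, 90, 673]);
translate([17, 870, 0]) cube([90, 90, 673]);
translate([1437, 870, 0]) cube([90, 90, 673]);
translate([643, 1167, 0]) {
  translate([0, 0, 384]) cube([258, 295, 31]);
  translate([18, 18, 0]) cylinder(h = 384, r = 18);
  translate([240, 18, 0]) cylinder(h = 384, r = 18);
  translate([18, 277, 0]) cylinder(h = 384, r = 18);
  translate([240, 277, 0]) cylinder(h = 384, r = 18);
}
translate([-448, 341, 0]) {
  translate([0, 0, 384]) cube([258, 295, 31]);
  translate([18, 18, 0]) cylinder(h = 384, r = 18);
  translate([240, 18, 0]) cylinder(h = 384, r = 18);
  translate([18, 277, 0]) cylinder(h = 384, r = 18);
  translate([240, 277, 0]) cylinder(h = 384, r = 18);
}
translate([1734, 341, 0]) {
  translate([0, 0, 384]) cube([258, 295, 31]);
  translate([18, 18, 0]) cylinder(h = 384, r = 18);
  translate([240, 18, 0]) cylinder(h = 384, r = 18);
  translate([18, 277, 0]) cylinder(h = 384, r = 18);
  translate([240, 277, 0]) cylinder(h = 384, r = 18);
}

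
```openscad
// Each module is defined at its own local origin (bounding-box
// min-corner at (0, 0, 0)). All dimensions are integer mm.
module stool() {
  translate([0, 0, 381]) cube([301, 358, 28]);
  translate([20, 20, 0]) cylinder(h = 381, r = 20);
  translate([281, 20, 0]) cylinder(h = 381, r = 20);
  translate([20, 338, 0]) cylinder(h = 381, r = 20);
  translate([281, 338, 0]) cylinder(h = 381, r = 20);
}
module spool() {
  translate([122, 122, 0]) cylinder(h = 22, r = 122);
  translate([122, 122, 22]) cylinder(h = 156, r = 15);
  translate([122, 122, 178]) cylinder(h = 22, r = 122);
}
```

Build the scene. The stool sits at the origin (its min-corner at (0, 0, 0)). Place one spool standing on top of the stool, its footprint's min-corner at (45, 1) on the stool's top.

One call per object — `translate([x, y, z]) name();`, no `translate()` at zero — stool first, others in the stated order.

stool();
translate([45, 1, 409]) spool();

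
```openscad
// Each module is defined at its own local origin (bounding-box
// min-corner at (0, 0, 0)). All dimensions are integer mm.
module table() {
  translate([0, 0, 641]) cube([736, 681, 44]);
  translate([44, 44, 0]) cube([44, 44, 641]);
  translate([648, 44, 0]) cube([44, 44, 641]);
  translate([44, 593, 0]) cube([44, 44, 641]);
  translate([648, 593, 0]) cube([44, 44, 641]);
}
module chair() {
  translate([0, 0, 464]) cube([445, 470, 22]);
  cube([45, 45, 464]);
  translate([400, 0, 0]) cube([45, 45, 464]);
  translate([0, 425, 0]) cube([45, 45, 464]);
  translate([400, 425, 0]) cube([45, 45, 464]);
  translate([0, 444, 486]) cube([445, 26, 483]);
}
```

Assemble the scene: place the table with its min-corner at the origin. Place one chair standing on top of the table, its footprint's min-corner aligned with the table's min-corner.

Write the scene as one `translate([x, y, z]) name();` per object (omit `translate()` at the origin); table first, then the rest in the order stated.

table();
translate([0, 0, 685]) chair();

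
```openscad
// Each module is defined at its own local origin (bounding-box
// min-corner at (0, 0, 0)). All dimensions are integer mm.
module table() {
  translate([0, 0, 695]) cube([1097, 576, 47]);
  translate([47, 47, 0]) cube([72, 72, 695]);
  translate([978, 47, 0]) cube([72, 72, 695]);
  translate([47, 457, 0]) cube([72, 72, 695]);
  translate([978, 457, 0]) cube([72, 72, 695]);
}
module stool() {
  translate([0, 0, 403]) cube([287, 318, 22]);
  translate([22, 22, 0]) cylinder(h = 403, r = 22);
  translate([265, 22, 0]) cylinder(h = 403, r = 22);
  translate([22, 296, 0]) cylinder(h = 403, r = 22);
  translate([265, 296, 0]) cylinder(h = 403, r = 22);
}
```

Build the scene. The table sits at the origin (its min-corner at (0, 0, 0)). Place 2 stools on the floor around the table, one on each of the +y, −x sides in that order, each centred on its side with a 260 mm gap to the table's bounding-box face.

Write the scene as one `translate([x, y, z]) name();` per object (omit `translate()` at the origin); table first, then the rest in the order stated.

table();
translate([405, 836, 0]) stool();
translate([-547, 129, 0]) stool();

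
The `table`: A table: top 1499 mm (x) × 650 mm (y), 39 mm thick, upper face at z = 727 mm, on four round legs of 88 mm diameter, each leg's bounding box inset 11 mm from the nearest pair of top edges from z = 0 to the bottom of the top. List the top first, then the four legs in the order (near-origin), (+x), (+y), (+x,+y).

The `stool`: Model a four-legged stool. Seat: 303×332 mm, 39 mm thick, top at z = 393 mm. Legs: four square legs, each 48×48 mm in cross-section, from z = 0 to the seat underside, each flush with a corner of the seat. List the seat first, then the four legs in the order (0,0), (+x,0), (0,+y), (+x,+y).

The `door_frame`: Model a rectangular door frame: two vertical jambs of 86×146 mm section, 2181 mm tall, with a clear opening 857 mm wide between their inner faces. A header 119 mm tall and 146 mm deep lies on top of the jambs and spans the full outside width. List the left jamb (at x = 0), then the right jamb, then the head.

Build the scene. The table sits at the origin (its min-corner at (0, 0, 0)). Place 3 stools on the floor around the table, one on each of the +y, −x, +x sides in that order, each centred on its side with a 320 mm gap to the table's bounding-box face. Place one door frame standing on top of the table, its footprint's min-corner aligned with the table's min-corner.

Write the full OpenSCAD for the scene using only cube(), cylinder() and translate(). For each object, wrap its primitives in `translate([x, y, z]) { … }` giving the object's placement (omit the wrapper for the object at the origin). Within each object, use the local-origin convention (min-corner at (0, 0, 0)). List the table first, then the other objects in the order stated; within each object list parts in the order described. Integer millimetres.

translate([0, 0, 688]) cube([1499, 650, 39]);
translate([55, 55, 0]) cylinder(h = 688, r = 44);
translate([1444, 55, 0]) cylinder(h = 688, r = 44);
translate([55, 595, 0]) cylinder(h = 688, r = 44);
translate([1444, 595, 0]) cylinder(h = 688, r = 44);
translate([598, 970, 0]) {
  translate([0, 0, 354]) cube([303, 332, 39]);
  cube([48, 48, 354]);
  translate([255, 0, 0]) cube([48, 48, 354]);
  translate([0, 284, 0]) cube([48, 48, 354]);
  translate([255, 284, 0]) cube([48, 48, 354]);
}
translate([-623, 159, 0]) {
  translate([0, 0, 354]) cube([303, 332, 39]);
  cube([48, 48, 354]);
  translate([255, 0, 0]) cube([48, 48, 354]);
  translate([0, 284, 0]) cube([48, 48, 354]);
  translate([255, 284, 0]) cube([48, 48, 354]);
}
translate([1819, 159, 0]) {
  translate([0, 0, 354]) cube([303, 332, 39]);
  cube([48, 48, 354]);
  translate([255, 0, 0]) cube([48, 48, 354]);
  translate([0, 284, 0]) cube([48, 48, 354]);
  translate([255, 284, 0]) cube([48, 48, 354]);
}
translate([0, 0, 727]) {
  cube([86, 146, 2181]);
  translate([943, 0, 0]) cube([86, 146, 2181]);
  translate([0, 0, 2181]) cube([1029, 146, 119]);
}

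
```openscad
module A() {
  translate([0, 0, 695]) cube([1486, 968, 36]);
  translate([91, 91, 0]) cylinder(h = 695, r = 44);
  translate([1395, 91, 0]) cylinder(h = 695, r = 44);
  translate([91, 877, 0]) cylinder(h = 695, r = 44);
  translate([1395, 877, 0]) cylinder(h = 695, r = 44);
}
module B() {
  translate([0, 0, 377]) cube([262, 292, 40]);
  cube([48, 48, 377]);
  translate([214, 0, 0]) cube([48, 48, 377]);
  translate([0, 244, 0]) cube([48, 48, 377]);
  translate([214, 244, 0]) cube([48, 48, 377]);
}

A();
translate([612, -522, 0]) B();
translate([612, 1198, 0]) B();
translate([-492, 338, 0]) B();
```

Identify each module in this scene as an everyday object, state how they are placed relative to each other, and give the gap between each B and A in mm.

A is a table. B is a stool. Three stools sit around the table at the −y, +y, −x sides. The gap between each stool and the table is 230 mm.

Each stool's nearest face is 230 mm from the table's bounding box.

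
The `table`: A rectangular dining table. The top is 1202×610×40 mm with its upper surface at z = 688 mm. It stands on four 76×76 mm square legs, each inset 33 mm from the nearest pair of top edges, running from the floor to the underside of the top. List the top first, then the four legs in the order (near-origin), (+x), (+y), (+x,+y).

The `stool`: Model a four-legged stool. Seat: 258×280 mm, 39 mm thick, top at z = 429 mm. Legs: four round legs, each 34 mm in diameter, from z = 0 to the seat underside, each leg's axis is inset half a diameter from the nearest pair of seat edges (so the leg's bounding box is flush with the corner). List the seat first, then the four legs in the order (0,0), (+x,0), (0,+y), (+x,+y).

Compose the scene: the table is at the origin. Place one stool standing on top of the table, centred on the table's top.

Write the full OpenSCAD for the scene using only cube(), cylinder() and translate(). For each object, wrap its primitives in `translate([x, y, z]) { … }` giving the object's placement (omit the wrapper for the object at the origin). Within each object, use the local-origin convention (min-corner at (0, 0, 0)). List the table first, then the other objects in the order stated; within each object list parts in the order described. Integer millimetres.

translate([0, 0, 648]) cube([1202, 610, 40]);
translate([33, 33, 0]) cube([76, 76, 648]);
translate([1093, 33, 0]) cube([76, 76, 648]);
translate([33, 501, 0]) cube([76, 76, 648]);
translate([1093, 501, 0]) cube([76, 76, 648]);
translate([472, 165, 688]) {
  translate([0, 0, 390]) cube([258, 280, 39]);
  translate([17, 17, 0]) cylinder(h = 390, r = 17);
  translate([241, 17, 0]) cylinder(h = 390, r = 17);
  translate([17, 263, 0]) cylinder(h = 390, r = 17);
  translate([241, 263, 0]) cylinder(h = 390, r = 17);
}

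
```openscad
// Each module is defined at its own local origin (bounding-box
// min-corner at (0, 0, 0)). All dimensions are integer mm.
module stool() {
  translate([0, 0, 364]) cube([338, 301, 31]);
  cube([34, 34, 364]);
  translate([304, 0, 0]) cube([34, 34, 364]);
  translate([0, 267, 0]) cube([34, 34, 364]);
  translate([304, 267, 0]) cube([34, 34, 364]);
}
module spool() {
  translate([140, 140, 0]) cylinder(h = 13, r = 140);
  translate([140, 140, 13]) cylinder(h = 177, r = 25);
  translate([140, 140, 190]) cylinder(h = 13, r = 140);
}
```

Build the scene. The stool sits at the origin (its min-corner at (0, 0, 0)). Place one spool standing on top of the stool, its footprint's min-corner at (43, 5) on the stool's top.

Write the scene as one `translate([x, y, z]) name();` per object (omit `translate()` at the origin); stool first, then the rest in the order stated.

stool();
translate([43, 5, 395]) spool();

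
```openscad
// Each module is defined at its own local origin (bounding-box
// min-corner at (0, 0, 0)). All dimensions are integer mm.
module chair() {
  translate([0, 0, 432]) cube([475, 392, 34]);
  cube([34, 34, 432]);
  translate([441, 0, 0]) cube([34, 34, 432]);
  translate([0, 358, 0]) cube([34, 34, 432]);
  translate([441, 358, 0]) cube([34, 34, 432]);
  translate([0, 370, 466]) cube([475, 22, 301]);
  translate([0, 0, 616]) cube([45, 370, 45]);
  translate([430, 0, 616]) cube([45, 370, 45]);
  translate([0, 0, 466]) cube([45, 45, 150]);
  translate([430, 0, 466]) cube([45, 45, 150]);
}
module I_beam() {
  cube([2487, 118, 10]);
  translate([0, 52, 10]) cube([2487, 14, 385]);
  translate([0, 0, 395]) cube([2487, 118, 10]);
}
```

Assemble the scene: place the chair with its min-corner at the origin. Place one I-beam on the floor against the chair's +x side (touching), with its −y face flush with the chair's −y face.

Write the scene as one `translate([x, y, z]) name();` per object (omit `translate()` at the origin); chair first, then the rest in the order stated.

chair();
translate([475, 0, 0]) I_beam();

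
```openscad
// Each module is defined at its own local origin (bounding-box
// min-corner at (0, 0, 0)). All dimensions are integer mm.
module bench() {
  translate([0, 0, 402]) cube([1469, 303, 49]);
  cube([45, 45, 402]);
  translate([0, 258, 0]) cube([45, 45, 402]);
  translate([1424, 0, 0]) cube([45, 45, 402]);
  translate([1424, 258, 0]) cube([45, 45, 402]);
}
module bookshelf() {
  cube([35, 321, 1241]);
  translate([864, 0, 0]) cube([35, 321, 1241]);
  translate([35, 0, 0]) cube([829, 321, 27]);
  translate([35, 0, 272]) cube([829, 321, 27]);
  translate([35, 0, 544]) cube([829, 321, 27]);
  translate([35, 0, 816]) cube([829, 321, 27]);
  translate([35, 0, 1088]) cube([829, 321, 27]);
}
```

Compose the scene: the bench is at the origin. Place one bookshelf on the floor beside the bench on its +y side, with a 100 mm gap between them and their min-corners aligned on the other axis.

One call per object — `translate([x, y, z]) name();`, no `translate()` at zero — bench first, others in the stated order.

bench();
translate([0, 403, 0]) bookshelf();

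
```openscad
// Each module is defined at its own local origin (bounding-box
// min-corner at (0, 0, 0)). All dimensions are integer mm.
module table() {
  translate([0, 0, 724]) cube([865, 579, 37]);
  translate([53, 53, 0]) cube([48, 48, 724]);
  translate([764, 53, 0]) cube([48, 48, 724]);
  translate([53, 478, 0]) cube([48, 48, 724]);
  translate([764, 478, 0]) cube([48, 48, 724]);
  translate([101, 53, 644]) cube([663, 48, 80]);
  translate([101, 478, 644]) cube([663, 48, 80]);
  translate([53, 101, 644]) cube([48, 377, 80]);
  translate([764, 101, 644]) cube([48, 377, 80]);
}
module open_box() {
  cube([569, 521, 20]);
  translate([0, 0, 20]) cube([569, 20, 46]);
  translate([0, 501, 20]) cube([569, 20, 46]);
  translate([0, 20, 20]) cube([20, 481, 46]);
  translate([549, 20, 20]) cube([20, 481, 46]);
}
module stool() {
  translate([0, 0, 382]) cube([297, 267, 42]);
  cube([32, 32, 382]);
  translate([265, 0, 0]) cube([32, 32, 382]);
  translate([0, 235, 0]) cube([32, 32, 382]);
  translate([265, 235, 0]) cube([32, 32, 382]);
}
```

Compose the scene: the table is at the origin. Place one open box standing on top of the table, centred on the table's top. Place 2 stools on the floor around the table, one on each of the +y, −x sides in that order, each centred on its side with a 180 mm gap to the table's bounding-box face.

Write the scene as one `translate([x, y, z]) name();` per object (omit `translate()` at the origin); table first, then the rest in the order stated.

table();
translate([148, 29, 761]) open_box();
translate([284, 759, 0]) stool();
translate([-477, 156, 0]) stool();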